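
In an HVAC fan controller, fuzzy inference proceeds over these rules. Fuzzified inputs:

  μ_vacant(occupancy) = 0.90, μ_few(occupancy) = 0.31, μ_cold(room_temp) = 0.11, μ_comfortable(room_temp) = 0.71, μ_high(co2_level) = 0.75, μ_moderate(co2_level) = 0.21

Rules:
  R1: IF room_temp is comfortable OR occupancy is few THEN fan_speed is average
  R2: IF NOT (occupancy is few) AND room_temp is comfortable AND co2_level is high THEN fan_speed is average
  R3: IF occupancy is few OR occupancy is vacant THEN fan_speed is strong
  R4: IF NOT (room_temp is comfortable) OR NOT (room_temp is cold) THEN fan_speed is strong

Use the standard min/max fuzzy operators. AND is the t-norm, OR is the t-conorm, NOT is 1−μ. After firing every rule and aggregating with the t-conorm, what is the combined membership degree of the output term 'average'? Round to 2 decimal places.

R1: comfortable=0.71, few=0.31; OR[max(a, b)] → w = 0.71
R2: ¬few=1−0.31=0.69, comfortable=0.71, high=0.75; AND[min(a, b)] → w = 0.69
R3: few=0.31, vacant=0.90; OR[max(a, b)] → w = 0.90
R4: ¬comfortable=1−0.71=0.29, ¬cold=1−0.11=0.89; OR[max(a, b)] → w = 0.89
Rules with consequent 'average': {R1, R2} → strengths 0.71, 0.69
Aggregate via t-conorm [max(a, b)]: 0.71

0.71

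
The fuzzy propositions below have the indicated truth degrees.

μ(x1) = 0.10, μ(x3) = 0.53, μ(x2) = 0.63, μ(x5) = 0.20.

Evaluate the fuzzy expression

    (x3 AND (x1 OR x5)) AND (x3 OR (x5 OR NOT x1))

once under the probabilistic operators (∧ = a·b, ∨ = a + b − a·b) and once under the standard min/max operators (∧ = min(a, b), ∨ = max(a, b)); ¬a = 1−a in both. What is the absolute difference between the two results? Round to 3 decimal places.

0.057

Under probabilistic:
  x1 OR x5 = a + b − a·b on (0.1000, 0.2000) = 0.2800
  x3 AND (x1 OR x5) = a·b on (0.5300, 0.2800) = 0.1484
  NOT x1 = 1 − 0.1000 = 0.9000
  x5 OR NOT x1 = a + b − a·b on (0.2000, 0.9000) = 0.9200
  x3 OR (x5 OR NOT x1) = a + b − a·b on (0.5300, 0.9200) = 0.9624
  (x3 AND (x1 OR x5)) AND (x3 OR (x5 OR NOT x1)) = a·b on (0.1484, 0.9624) = 0.1428
  → value = 0.1428
Under standard min/max:
  x1 OR x5 = max(a, b) on (0.10, 0.20) = 0.20
  x3 AND (x1 OR x5) = min(a, b) on (0.53, 0.20) = 0.20
  NOT x1 = 1 − 0.10 = 0.90
  x5 OR NOT x1 = max(a, b) on (0.20, 0.90) = 0.90
  x3 OR (x5 OR NOT x1) = max(a, b) on (0.53, 0.90) = 0.90
  (x3 AND (x1 OR x5)) AND (x3 OR (x5 OR NOT x1)) = min(a, b) on (0.20, 0.90) = 0.20
  → value = 0.2000
|0.1428 − 0.2000| = 0.057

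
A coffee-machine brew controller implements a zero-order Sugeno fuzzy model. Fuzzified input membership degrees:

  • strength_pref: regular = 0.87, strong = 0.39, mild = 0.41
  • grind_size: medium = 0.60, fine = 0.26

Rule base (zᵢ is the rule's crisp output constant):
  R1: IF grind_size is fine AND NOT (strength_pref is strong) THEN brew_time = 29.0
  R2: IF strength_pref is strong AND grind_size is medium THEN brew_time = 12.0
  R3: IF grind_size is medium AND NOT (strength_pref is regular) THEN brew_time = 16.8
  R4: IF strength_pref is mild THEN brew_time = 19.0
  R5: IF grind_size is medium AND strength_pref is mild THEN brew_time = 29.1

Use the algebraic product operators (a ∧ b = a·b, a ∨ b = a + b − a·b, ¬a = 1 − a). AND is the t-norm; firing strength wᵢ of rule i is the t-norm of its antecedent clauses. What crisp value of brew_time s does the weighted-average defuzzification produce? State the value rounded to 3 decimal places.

21.007

R1 (z=29.0): fine=0.26, ¬strong=1−0.39=0.61; AND[a·b] → w = 0.1586
R2 (z=12.0): strong=0.39, medium=0.60; AND[a·b] → w = 0.2340
R3 (z=16.8): medium=0.60, ¬regular=1−0.87=0.13; AND[a·b] → w = 0.0780
R4 (z=19.0): mild=0.41 → w = 0.4100
R5 (z=29.1): medium=0.60, mild=0.41; AND[a·b] → w = 0.2460
Weighted average = (0.1586·29.0 + 0.2340·12.0 + 0.0780·16.8 + 0.4100·19.0 + 0.2460·29.1) / (0.1586 + 0.2340 + 0.0780 + 0.4100 + 0.2460)
  = 23.6664 / 1.1266 = 21.007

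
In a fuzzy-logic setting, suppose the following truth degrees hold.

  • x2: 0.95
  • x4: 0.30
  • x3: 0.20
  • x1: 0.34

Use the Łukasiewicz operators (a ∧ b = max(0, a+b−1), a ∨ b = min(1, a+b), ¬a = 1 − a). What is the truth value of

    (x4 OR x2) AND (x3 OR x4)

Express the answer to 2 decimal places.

0.50

x4 OR x2 = min(1, a+b) on (0.30, 0.95) = 1.00
x3 OR x4 = min(1, a+b) on (0.20, 0.30) = 0.50
(x4 OR x2) AND (x3 OR x4) = max(0, a+b−1) on (1.00, 0.50) = 0.50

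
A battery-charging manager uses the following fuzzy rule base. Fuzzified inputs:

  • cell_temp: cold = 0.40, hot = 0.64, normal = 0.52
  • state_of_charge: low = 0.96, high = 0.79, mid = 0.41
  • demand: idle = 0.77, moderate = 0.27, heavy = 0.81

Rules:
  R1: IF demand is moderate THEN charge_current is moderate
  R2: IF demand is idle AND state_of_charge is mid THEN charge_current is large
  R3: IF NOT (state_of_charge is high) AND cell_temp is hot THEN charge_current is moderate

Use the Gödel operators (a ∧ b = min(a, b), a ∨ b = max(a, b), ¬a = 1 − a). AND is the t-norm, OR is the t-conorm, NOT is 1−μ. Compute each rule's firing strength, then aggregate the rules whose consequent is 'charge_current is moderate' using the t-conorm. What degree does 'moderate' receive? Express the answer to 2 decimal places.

R1: moderate=0.27 → w = 0.27
R2: idle=0.77, mid=0.41; AND[min(a, b)] → w = 0.41
R3: ¬high=1−0.79=0.21, hot=0.64; AND[min(a, b)] → w = 0.21
Rules with consequent 'moderate': {R1, R3} → strengths 0.27, 0.21
Aggregate via t-conorm [max(a, b)]: 0.27

0.27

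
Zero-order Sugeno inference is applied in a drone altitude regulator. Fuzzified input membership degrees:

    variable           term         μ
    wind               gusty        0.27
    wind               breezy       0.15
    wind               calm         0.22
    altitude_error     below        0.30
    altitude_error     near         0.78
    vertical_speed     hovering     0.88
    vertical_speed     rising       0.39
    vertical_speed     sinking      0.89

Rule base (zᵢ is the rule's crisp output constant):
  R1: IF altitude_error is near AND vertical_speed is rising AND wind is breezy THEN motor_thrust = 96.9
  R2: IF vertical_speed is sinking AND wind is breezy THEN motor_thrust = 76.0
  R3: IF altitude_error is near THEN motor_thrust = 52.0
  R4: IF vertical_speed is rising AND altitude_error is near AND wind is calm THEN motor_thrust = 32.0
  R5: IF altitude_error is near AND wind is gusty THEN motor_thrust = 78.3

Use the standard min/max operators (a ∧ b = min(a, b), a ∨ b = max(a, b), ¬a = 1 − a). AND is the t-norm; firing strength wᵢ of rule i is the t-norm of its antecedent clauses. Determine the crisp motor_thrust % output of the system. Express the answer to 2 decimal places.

R1 (z=96.9): near=0.78, rising=0.39, breezy=0.15; AND[min(a, b)] → w = 0.15
R2 (z=76.0): sinking=0.89, breezy=0.15; AND[min(a, b)] → w = 0.15
R3 (z=52.0): near=0.78 → w = 0.78
R4 (z=32.0): rising=0.39, near=0.78, calm=0.22; AND[min(a, b)] → w = 0.22
R5 (z=78.3): near=0.78, gusty=0.27; AND[min(a, b)] → w = 0.27
Weighted average = (0.15·96.9 + 0.15·76.0 + 0.78·52.0 + 0.22·32.0 + 0.27·78.3) / (0.15 + 0.15 + 0.78 + 0.22 + 0.27)
  = 94.6760 / 1.5700 = 60.30

60.30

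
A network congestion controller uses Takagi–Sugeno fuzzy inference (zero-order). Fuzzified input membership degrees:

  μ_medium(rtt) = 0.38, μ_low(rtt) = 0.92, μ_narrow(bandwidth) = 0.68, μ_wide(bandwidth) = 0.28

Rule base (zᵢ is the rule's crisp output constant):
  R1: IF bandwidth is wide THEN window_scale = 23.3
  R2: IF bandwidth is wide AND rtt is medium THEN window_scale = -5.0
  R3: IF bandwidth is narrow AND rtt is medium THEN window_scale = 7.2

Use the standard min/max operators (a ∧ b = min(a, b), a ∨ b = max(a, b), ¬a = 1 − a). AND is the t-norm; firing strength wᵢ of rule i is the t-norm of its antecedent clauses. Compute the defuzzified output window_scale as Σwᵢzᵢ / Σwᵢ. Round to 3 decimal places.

R1 (z=23.3): wide=0.28 → w = 0.28
R2 (z=-5.0): wide=0.28, medium=0.38; AND[min(a, b)] → w = 0.28
R3 (z=7.2): narrow=0.68, medium=0.38; AND[min(a, b)] → w = 0.38
Weighted average = (0.28·23.3 + 0.28·-5.0 + 0.38·7.2) / (0.28 + 0.28 + 0.38)
  = 7.8600 / 0.9400 = 8.362

8.362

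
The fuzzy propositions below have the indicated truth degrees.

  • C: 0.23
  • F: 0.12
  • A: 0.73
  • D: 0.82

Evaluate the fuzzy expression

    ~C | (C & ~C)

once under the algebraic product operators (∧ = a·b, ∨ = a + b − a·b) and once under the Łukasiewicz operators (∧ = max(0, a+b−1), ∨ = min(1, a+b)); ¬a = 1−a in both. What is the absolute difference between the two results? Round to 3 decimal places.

Under algebraic product:
  ~C = 1 − 0.2300 = 0.7700
  ~C = 1 − 0.2300 = 0.7700
  C & ~C = a·b on (0.2300, 0.7700) = 0.1771
  ~C | (C & ~C) = a + b − a·b on (0.7700, 0.1771) = 0.8107
  → value = 0.8107
Under Łukasiewicz:
  ~C = 1 − 0.23 = 0.77
  ~C = 1 − 0.23 = 0.77
  C & ~C = max(0, a+b−1) on (0.23, 0.77) = 0.00
  ~C | (C & ~C) = min(1, a+b) on (0.77, 0.00) = 0.77
  → value = 0.7700
|0.8107 − 0.7700| = 0.041

0.041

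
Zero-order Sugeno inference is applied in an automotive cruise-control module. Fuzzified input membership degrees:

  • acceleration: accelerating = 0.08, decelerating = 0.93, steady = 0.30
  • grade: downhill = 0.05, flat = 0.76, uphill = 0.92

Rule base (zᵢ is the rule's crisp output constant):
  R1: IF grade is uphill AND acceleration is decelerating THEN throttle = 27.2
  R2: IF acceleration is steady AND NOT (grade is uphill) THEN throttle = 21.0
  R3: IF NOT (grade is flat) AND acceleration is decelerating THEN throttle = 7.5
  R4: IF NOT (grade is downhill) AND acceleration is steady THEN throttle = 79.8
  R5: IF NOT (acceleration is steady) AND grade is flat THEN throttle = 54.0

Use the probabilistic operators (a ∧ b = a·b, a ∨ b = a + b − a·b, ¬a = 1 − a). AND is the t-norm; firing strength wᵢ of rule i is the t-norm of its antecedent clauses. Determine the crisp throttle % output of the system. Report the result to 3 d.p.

R1 (z=27.2): uphill=0.92, decelerating=0.93; AND[a·b] → w = 0.8556
R2 (z=21.0): steady=0.30, ¬uphill=1−0.92=0.08; AND[a·b] → w = 0.0240
R3 (z=7.5): ¬flat=1−0.76=0.24, decelerating=0.93; AND[a·b] → w = 0.2232
R4 (z=79.8): ¬downhill=1−0.05=0.95, steady=0.30; AND[a·b] → w = 0.2850
R5 (z=54.0): ¬steady=1−0.30=0.70, flat=0.76; AND[a·b] → w = 0.5320
Weighted average = (0.8556·27.2 + 0.0240·21.0 + 0.2232·7.5 + 0.2850·79.8 + 0.5320·54.0) / (0.8556 + 0.0240 + 0.2232 + 0.2850 + 0.5320)
  = 76.9213 / 1.9198 = 40.067

40.067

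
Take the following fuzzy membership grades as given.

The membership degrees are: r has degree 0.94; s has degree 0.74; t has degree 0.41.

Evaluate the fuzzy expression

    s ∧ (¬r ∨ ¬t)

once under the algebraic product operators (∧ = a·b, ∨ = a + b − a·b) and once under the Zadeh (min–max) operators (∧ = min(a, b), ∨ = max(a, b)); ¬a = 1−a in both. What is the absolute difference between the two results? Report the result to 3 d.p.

Under algebraic product:
  ¬r = 1 − 0.9400 = 0.0600
  ¬t = 1 − 0.4100 = 0.5900
  ¬r ∨ ¬t = a + b − a·b on (0.0600, 0.5900) = 0.6146
  s ∧ (¬r ∨ ¬t) = a·b on (0.7400, 0.6146) = 0.4548
  → value = 0.4548
Under Zadeh (min–max):
  ¬r = 1 − 0.94 = 0.06
  ¬t = 1 − 0.41 = 0.59
  ¬r ∨ ¬t = max(a, b) on (0.06, 0.59) = 0.59
  s ∧ (¬r ∨ ¬t) = min(a, b) on (0.74, 0.59) = 0.59
  → value = 0.5900
|0.4548 − 0.5900| = 0.135

0.135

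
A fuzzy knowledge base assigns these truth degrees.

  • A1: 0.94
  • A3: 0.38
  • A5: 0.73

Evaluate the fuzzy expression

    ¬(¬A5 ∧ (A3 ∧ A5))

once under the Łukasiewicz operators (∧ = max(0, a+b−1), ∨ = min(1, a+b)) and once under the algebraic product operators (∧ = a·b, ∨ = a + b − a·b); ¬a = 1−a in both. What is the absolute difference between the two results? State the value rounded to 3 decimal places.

Under Łukasiewicz:
  ¬A5 = 1 − 0.73 = 0.27
  A3 ∧ A5 = max(0, a+b−1) on (0.38, 0.73) = 0.11
  ¬A5 ∧ (A3 ∧ A5) = max(0, a+b−1) on (0.27, 0.11) = 0.00
  ¬(¬A5 ∧ (A3 ∧ A5)) = 1 − 0.00 = 1.00
  → value = 1.0000
Under algebraic product:
  ¬A5 = 1 − 0.7300 = 0.2700
  A3 ∧ A5 = a·b on (0.3800, 0.7300) = 0.2774
  ¬A5 ∧ (A3 ∧ A5) = a·b on (0.2700, 0.2774) = 0.0749
  ¬(¬A5 ∧ (A3 ∧ A5)) = 1 − 0.0749 = 0.9251
  → value = 0.9251
|1.0000 − 0.9251| = 0.075

0.075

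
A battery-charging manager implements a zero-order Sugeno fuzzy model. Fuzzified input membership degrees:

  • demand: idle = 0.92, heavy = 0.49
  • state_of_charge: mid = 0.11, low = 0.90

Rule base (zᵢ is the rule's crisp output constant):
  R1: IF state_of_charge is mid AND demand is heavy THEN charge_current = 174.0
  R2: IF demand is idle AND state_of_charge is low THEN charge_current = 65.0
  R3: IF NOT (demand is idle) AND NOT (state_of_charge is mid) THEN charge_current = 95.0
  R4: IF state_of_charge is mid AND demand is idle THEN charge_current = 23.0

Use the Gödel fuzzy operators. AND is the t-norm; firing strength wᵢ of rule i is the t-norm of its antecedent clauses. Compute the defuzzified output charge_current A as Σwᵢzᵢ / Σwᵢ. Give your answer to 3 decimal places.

73.142

R1 (z=174.0): mid=0.11, heavy=0.49; AND[min(a, b)] → w = 0.11
R2 (z=65.0): idle=0.92, low=0.90; AND[min(a, b)] → w = 0.90
R3 (z=95.0): ¬idle=1−0.92=0.08, ¬mid=1−0.11=0.89; AND[min(a, b)] → w = 0.08
R4 (z=23.0): mid=0.11, idle=0.92; AND[min(a, b)] → w = 0.11
Weighted average = (0.11·174.0 + 0.90·65.0 + 0.08·95.0 + 0.11·23.0) / (0.11 + 0.90 + 0.08 + 0.11)
  = 87.7700 / 1.2000 = 73.142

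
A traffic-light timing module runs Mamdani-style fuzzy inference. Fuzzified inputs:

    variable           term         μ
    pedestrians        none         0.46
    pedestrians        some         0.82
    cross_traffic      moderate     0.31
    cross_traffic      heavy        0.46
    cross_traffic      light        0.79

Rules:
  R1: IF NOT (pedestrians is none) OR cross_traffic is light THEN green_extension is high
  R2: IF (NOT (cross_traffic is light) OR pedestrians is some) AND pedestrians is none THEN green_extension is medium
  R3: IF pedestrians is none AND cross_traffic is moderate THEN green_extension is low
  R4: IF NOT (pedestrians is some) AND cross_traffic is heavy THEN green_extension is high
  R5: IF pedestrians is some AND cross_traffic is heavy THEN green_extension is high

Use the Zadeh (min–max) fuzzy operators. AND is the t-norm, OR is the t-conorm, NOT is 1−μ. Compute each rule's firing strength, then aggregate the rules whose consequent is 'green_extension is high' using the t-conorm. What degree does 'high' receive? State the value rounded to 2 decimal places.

R1: ¬none=1−0.46=0.54, light=0.79; OR[max(a, b)] → w = 0.79
R2: (¬light=1−0.79=0.21 OR some=0.82) = 0.82; AND[min(a, b)] with none=0.46 → w = 0.46
R3: none=0.46, moderate=0.31; AND[min(a, b)] → w = 0.31
R4: ¬some=1−0.82=0.18, heavy=0.46; AND[min(a, b)] → w = 0.18
R5: some=0.82, heavy=0.46; AND[min(a, b)] → w = 0.46
Rules with consequent 'high': {R1, R4, R5} → strengths 0.79, 0.18, 0.46
Aggregate via t-conorm [max(a, b)]: 0.79

0.79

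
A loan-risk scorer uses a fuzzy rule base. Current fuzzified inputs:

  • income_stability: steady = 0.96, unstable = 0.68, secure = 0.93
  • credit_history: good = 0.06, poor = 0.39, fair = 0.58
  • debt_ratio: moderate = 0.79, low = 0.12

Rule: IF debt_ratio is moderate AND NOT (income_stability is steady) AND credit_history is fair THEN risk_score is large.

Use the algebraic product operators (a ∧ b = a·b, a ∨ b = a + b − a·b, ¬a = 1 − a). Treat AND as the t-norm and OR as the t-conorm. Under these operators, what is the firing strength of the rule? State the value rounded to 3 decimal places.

firing strength: moderate=0.79, ¬steady=1−0.96=0.04, fair=0.58; AND[a·b] → w = 0.0183

0.018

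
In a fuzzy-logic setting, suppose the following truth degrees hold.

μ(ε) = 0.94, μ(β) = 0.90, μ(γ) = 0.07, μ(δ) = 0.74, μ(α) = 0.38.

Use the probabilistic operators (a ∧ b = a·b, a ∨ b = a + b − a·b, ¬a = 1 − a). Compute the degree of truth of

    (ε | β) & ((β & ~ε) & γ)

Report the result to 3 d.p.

0.004

ε | β = a + b − a·b on (0.9400, 0.9000) = 0.9940
~ε = 1 − 0.9400 = 0.0600
β & ~ε = a·b on (0.9000, 0.0600) = 0.0540
(β & ~ε) & γ = a·b on (0.0540, 0.0700) = 0.0038
(ε | β) & ((β & ~ε) & γ) = a·b on (0.9940, 0.0038) = 0.0038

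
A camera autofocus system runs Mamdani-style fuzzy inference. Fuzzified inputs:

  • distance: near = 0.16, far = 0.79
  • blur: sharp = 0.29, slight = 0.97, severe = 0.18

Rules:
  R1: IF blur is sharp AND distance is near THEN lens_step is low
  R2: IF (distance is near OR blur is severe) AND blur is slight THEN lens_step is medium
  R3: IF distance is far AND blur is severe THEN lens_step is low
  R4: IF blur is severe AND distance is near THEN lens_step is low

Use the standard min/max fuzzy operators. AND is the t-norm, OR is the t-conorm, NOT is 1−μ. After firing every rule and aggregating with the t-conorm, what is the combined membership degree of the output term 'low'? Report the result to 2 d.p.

0.18

R1: sharp=0.29, near=0.16; AND[min(a, b)] → w = 0.16
R2: (near=0.16 OR severe=0.18) = 0.18; AND[min(a, b)] with slight=0.97 → w = 0.18
R3: far=0.79, severe=0.18; AND[min(a, b)] → w = 0.18
R4: severe=0.18, near=0.16; AND[min(a, b)] → w = 0.16
Rules with consequent 'low': {R1, R3, R4} → strengths 0.16, 0.18, 0.16
Aggregate via t-conorm [max(a, b)]: 0.18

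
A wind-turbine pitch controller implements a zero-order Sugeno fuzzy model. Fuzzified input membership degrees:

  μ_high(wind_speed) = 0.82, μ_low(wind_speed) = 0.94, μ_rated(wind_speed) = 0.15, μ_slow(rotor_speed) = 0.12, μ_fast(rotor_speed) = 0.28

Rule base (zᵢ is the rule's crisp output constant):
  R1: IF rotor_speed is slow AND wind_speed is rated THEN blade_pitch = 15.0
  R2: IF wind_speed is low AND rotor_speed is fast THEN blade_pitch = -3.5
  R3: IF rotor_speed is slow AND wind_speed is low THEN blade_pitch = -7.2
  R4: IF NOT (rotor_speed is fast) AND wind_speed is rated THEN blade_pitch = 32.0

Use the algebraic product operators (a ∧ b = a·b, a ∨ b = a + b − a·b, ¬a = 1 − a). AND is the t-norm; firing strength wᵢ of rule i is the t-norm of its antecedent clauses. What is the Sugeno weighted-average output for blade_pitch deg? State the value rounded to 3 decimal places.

3.969

R1 (z=15.0): slow=0.12, rated=0.15; AND[a·b] → w = 0.0180
R2 (z=-3.5): low=0.94, fast=0.28; AND[a·b] → w = 0.2632
R3 (z=-7.2): slow=0.12, low=0.94; AND[a·b] → w = 0.1128
R4 (z=32.0): ¬fast=1−0.28=0.72, rated=0.15; AND[a·b] → w = 0.1080
Weighted average = (0.0180·15.0 + 0.2632·-3.5 + 0.1128·-7.2 + 0.1080·32.0) / (0.0180 + 0.2632 + 0.1128 + 0.1080)
  = 1.9926 / 0.5020 = 3.969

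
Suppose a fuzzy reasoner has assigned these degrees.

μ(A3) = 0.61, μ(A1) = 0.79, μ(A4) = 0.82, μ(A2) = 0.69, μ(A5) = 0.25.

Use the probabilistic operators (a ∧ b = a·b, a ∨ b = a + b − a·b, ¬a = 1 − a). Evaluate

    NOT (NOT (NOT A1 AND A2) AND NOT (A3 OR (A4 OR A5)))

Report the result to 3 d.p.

0.955

NOT A1 = 1 − 0.7900 = 0.2100
NOT A1 AND A2 = a·b on (0.2100, 0.6900) = 0.1449
NOT (NOT A1 AND A2) = 1 − 0.1449 = 0.8551
A4 OR A5 = a + b − a·b on (0.8200, 0.2500) = 0.8650
A3 OR (A4 OR A5) = a + b − a·b on (0.6100, 0.8650) = 0.9473
NOT (A3 OR (A4 OR A5)) = 1 − 0.9473 = 0.0527
NOT (NOT A1 AND A2) AND NOT (A3 OR (A4 OR A5)) = a·b on (0.8551, 0.0527) = 0.0450
NOT (NOT (NOT A1 AND A2) AND NOT (A3 OR (A4 OR A5))) = 1 − 0.0450 = 0.9550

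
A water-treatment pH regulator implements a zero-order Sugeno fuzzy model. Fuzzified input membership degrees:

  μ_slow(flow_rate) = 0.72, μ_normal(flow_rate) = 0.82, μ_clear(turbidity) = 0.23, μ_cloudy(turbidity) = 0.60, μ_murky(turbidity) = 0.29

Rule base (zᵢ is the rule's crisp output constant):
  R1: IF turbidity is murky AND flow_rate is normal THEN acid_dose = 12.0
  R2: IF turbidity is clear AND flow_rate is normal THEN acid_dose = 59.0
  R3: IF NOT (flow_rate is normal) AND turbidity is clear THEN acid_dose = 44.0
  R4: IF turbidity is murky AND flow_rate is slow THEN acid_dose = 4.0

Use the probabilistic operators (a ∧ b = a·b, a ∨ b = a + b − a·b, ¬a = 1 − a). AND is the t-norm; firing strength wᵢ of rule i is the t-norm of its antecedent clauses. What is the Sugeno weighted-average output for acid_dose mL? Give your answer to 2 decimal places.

R1 (z=12.0): murky=0.29, normal=0.82; AND[a·b] → w = 0.2378
R2 (z=59.0): clear=0.23, normal=0.82; AND[a·b] → w = 0.1886
R3 (z=44.0): ¬normal=1−0.82=0.18, clear=0.23; AND[a·b] → w = 0.0414
R4 (z=4.0): murky=0.29, slow=0.72; AND[a·b] → w = 0.2088
Weighted average = (0.2378·12.0 + 0.1886·59.0 + 0.0414·44.0 + 0.2088·4.0) / (0.2378 + 0.1886 + 0.0414 + 0.2088)
  = 16.6378 / 0.6766 = 24.59

24.59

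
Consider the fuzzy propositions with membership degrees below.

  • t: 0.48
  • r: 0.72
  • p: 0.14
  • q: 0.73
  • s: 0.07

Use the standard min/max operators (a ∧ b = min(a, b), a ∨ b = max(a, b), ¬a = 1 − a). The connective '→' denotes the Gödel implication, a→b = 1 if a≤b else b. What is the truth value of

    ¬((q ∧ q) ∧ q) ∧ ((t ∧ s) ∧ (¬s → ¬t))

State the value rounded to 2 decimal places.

q ∧ q = min(a, b) on (0.73, 0.73) = 0.73
(q ∧ q) ∧ q = min(a, b) on (0.73, 0.73) = 0.73
¬((q ∧ q) ∧ q) = 1 − 0.73 = 0.27
t ∧ s = min(a, b) on (0.48, 0.07) = 0.07
¬s = 1 − 0.07 = 0.93
¬t = 1 − 0.48 = 0.52
¬s → ¬t  [Gödel: 1 if a≤b else b] with a=0.93, b=0.52 → 0.52
(t ∧ s) ∧ (¬s → ¬t) = min(a, b) on (0.07, 0.52) = 0.07
¬((q ∧ q) ∧ q) ∧ ((t ∧ s) ∧ (¬s → ¬t)) = min(a, b) on (0.27, 0.07) = 0.07

0.07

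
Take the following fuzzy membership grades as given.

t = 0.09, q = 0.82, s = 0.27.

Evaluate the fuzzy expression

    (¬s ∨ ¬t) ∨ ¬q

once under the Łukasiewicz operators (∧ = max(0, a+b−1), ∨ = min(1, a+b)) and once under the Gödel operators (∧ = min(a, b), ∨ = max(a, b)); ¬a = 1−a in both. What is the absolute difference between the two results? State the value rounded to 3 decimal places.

0.090

Under Łukasiewicz:
  ¬s = 1 − 0.27 = 0.73
  ¬t = 1 − 0.09 = 0.91
  ¬s ∨ ¬t = min(1, a+b) on (0.73, 0.91) = 1.00
  ¬q = 1 − 0.82 = 0.18
  (¬s ∨ ¬t) ∨ ¬q = min(1, a+b) on (1.00, 0.18) = 1.00
  → value = 1.0000
Under Gödel:
  ¬s = 1 − 0.27 = 0.73
  ¬t = 1 − 0.09 = 0.91
  ¬s ∨ ¬t = max(a, b) on (0.73, 0.91) = 0.91
  ¬q = 1 − 0.82 = 0.18
  (¬s ∨ ¬t) ∨ ¬q = max(a, b) on (0.91, 0.18) = 0.91
  → value = 0.9100
|1.0000 − 0.9100| = 0.090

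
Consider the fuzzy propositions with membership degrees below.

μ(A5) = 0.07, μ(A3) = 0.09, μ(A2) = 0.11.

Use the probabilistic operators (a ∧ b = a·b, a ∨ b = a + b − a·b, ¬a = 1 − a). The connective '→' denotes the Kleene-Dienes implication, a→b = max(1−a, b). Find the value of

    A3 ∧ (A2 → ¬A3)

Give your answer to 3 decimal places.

¬A3 = 1 − 0.0900 = 0.9100
A2 → ¬A3  [Kleene-Dienes: max(1−a, b)] with a=0.1100, b=0.9100 → 0.9100
A3 ∧ (A2 → ¬A3) = a·b on (0.0900, 0.9100) = 0.0819

0.082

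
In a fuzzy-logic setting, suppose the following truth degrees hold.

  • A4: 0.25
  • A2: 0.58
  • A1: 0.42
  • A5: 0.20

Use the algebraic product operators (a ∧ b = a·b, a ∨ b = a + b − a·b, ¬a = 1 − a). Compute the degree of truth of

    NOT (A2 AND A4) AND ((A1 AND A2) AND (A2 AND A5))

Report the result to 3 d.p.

A2 AND A4 = a·b on (0.5800, 0.2500) = 0.1450
NOT (A2 AND A4) = 1 − 0.1450 = 0.8550
A1 AND A2 = a·b on (0.4200, 0.5800) = 0.2436
A2 AND A5 = a·b on (0.5800, 0.2000) = 0.1160
(A1 AND A2) AND (A2 AND A5) = a·b on (0.2436, 0.1160) = 0.0283
NOT (A2 AND A4) AND ((A1 AND A2) AND (A2 AND A5)) = a·b on (0.8550, 0.0283) = 0.0242

0.024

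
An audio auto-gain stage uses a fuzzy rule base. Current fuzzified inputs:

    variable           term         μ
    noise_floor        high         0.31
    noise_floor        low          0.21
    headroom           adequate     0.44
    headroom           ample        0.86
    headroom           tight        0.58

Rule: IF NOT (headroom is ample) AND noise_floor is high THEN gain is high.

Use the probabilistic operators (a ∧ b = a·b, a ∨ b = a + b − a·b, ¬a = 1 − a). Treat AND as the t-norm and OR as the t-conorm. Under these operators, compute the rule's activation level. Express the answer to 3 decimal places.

firing strength: ¬ample=1−0.86=0.14, high=0.31; AND[a·b] → w = 0.0434

0.043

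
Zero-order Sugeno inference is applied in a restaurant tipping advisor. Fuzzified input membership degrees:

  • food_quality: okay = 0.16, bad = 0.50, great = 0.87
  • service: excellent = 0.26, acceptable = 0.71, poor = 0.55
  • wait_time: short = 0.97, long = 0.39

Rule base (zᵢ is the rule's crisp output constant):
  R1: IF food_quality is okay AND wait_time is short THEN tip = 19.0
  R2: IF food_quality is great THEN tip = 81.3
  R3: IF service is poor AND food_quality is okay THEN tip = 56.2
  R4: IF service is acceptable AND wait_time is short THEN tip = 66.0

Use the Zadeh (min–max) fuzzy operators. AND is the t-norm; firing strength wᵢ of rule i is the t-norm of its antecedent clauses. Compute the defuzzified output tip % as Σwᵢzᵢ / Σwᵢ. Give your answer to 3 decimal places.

R1 (z=19.0): okay=0.16, short=0.97; AND[min(a, b)] → w = 0.16
R2 (z=81.3): great=0.87 → w = 0.87
R3 (z=56.2): poor=0.55, okay=0.16; AND[min(a, b)] → w = 0.16
R4 (z=66.0): acceptable=0.71, short=0.97; AND[min(a, b)] → w = 0.71
Weighted average = (0.16·19.0 + 0.87·81.3 + 0.16·56.2 + 0.71·66.0) / (0.16 + 0.87 + 0.16 + 0.71)
  = 129.6230 / 1.9000 = 68.223

68.223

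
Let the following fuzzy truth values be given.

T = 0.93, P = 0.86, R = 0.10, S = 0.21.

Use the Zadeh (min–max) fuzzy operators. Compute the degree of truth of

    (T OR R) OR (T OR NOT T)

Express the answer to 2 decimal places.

T OR R = max(a, b) on (0.93, 0.10) = 0.93
NOT T = 1 − 0.93 = 0.07
T OR NOT T = max(a, b) on (0.93, 0.07) = 0.93
(T OR R) OR (T OR NOT T) = max(a, b) on (0.93, 0.93) = 0.93

0.93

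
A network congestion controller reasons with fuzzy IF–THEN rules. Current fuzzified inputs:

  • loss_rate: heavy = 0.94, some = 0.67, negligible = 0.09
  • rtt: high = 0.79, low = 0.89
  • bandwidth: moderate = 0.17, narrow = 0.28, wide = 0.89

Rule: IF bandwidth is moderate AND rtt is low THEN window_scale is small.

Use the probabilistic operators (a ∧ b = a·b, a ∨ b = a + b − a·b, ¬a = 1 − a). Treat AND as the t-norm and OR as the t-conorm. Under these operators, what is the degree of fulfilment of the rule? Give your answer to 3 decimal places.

firing strength: moderate=0.17, low=0.89; AND[a·b] → w = 0.1513

0.151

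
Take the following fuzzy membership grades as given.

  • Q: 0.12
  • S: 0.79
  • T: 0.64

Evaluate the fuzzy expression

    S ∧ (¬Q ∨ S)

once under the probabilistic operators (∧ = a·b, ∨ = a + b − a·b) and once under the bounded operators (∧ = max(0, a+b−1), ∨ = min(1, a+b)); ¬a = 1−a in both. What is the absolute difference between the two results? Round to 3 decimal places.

0.020

Under probabilistic:
  ¬Q = 1 − 0.1200 = 0.8800
  ¬Q ∨ S = a + b − a·b on (0.8800, 0.7900) = 0.9748
  S ∧ (¬Q ∨ S) = a·b on (0.7900, 0.9748) = 0.7701
  → value = 0.7701
Under bounded:
  ¬Q = 1 − 0.12 = 0.88
  ¬Q ∨ S = min(1, a+b) on (0.88, 0.79) = 1.00
  S ∧ (¬Q ∨ S) = max(0, a+b−1) on (0.79, 1.00) = 0.79
  → value = 0.7900
|0.7701 − 0.7900| = 0.020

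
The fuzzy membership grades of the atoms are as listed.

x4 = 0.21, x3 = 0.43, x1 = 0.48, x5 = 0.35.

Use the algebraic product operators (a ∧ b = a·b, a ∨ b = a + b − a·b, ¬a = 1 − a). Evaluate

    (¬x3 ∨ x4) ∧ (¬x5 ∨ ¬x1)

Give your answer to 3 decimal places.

0.549

¬x3 = 1 − 0.4300 = 0.5700
¬x3 ∨ x4 = a + b − a·b on (0.5700, 0.2100) = 0.6603
¬x5 = 1 − 0.3500 = 0.6500
¬x1 = 1 − 0.4800 = 0.5200
¬x5 ∨ ¬x1 = a + b − a·b on (0.6500, 0.5200) = 0.8320
(¬x3 ∨ x4) ∧ (¬x5 ∨ ¬x1) = a·b on (0.6603, 0.8320) = 0.5494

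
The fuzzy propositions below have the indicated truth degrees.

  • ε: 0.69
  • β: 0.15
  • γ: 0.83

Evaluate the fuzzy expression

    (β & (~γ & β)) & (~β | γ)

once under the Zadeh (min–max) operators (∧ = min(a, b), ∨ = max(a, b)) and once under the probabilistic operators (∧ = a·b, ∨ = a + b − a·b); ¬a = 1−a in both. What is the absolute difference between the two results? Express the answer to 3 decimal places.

Under Zadeh (min–max):
  ~γ = 1 − 0.83 = 0.17
  ~γ & β = min(a, b) on (0.17, 0.15) = 0.15
  β & (~γ & β) = min(a, b) on (0.15, 0.15) = 0.15
  ~β = 1 − 0.15 = 0.85
  ~β | γ = max(a, b) on (0.85, 0.83) = 0.85
  (β & (~γ & β)) & (~β | γ) = min(a, b) on (0.15, 0.85) = 0.15
  → value = 0.1500
Under probabilistic:
  ~γ = 1 − 0.8300 = 0.1700
  ~γ & β = a·b on (0.1700, 0.1500) = 0.0255
  β & (~γ & β) = a·b on (0.1500, 0.0255) = 0.0038
  ~β = 1 − 0.1500 = 0.8500
  ~β | γ = a + b − a·b on (0.8500, 0.8300) = 0.9745
  (β & (~γ & β)) & (~β | γ) = a·b on (0.0038, 0.9745) = 0.0037
  → value = 0.0037
|0.1500 − 0.0037| = 0.146

0.146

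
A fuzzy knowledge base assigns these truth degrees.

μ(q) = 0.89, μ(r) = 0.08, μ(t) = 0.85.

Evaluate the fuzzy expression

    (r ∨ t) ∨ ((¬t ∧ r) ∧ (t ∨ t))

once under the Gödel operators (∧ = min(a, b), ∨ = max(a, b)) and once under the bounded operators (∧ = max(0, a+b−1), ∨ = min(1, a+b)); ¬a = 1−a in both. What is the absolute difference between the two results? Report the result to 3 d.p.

0.080

Under Gödel:
  r ∨ t = max(a, b) on (0.08, 0.85) = 0.85
  ¬t = 1 − 0.85 = 0.15
  ¬t ∧ r = min(a, b) on (0.15, 0.08) = 0.08
  t ∨ t = max(a, b) on (0.85, 0.85) = 0.85
  (¬t ∧ r) ∧ (t ∨ t) = min(a, b) on (0.08, 0.85) = 0.08
  (r ∨ t) ∨ ((¬t ∧ r) ∧ (t ∨ t)) = max(a, b) on (0.85, 0.08) = 0.85
  → value = 0.8500
Under bounded:
  r ∨ t = min(1, a+b) on (0.08, 0.85) = 0.93
  ¬t = 1 − 0.85 = 0.15
  ¬t ∧ r = max(0, a+b−1) on (0.15, 0.08) = 0.00
  t ∨ t = min(1, a+b) on (0.85, 0.85) = 1.00
  (¬t ∧ r) ∧ (t ∨ t) = max(0, a+b−1) on (0.00, 1.00) = 0.00
  (r ∨ t) ∨ ((¬t ∧ r) ∧ (t ∨ t)) = min(1, a+b) on (0.93, 0.00) = 0.93
  → value = 0.9300
|0.8500 − 0.9300| = 0.080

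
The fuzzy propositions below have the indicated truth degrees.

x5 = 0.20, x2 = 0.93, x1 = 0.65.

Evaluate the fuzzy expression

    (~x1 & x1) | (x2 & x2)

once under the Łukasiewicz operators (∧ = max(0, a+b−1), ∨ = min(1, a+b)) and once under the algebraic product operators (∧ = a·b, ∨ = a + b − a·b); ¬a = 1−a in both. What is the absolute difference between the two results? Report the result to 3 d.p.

Under Łukasiewicz:
  ~x1 = 1 − 0.65 = 0.35
  ~x1 & x1 = max(0, a+b−1) on (0.35, 0.65) = 0.00
  x2 & x2 = max(0, a+b−1) on (0.93, 0.93) = 0.86
  (~x1 & x1) | (x2 & x2) = min(1, a+b) on (0.00, 0.86) = 0.86
  → value = 0.8600
Under algebraic product:
  ~x1 = 1 − 0.6500 = 0.3500
  ~x1 & x1 = a·b on (0.3500, 0.6500) = 0.2275
  x2 & x2 = a·b on (0.9300, 0.9300) = 0.8649
  (~x1 & x1) | (x2 & x2) = a + b − a·b on (0.2275, 0.8649) = 0.8956
  → value = 0.8956
|0.8600 − 0.8956| = 0.036

0.036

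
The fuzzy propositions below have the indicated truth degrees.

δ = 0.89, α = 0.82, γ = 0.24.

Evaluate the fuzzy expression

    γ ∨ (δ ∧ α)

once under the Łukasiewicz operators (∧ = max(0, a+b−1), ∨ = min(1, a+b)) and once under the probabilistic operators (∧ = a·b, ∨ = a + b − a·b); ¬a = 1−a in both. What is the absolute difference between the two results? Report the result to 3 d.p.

Under Łukasiewicz:
  δ ∧ α = max(0, a+b−1) on (0.89, 0.82) = 0.71
  γ ∨ (δ ∧ α) = min(1, a+b) on (0.24, 0.71) = 0.95
  → value = 0.9500
Under probabilistic:
  δ ∧ α = a·b on (0.8900, 0.8200) = 0.7298
  γ ∨ (δ ∧ α) = a + b − a·b on (0.2400, 0.7298) = 0.7946
  → value = 0.7946
|0.9500 − 0.7946| = 0.155

0.155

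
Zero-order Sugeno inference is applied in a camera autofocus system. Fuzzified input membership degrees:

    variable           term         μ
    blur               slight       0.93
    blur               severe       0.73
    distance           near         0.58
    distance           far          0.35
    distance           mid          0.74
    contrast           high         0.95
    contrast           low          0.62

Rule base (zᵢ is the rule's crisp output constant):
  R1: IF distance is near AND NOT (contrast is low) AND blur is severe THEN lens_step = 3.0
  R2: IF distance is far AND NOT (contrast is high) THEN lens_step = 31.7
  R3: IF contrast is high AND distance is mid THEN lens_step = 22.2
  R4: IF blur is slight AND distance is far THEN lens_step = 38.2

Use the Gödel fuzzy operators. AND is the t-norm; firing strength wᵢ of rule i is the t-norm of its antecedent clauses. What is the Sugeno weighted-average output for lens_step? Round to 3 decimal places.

21.397

R1 (z=3.0): near=0.58, ¬low=1−0.62=0.38, severe=0.73; AND[min(a, b)] → w = 0.38
R2 (z=31.7): far=0.35, ¬high=1−0.95=0.05; AND[min(a, b)] → w = 0.05
R3 (z=22.2): high=0.95, mid=0.74; AND[min(a, b)] → w = 0.74
R4 (z=38.2): slight=0.93, far=0.35; AND[min(a, b)] → w = 0.35
Weighted average = (0.38·3.0 + 0.05·31.7 + 0.74·22.2 + 0.35·38.2) / (0.38 + 0.05 + 0.74 + 0.35)
  = 32.5230 / 1.5200 = 21.397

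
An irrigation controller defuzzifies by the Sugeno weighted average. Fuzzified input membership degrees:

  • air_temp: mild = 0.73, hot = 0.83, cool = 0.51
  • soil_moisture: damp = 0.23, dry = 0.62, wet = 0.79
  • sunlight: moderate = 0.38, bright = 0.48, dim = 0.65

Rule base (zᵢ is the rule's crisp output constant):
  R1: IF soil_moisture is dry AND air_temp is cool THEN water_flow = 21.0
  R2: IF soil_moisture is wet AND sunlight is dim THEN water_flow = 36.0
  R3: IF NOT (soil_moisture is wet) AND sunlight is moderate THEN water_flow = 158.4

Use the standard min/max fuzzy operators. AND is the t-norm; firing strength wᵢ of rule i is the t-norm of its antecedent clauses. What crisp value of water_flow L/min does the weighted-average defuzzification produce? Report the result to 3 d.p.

49.178

R1 (z=21.0): dry=0.62, cool=0.51; AND[min(a, b)] → w = 0.51
R2 (z=36.0): wet=0.79, dim=0.65; AND[min(a, b)] → w = 0.65
R3 (z=158.4): ¬wet=1−0.79=0.21, moderate=0.38; AND[min(a, b)] → w = 0.21
Weighted average = (0.51·21.0 + 0.65·36.0 + 0.21·158.4) / (0.51 + 0.65 + 0.21)
  = 67.3740 / 1.3700 = 49.178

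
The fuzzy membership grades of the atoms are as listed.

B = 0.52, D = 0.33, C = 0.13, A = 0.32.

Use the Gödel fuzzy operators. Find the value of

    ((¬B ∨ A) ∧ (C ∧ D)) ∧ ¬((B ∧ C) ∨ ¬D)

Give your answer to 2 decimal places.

0.13

¬B = 1 − 0.52 = 0.48
¬B ∨ A = max(a, b) on (0.48, 0.32) = 0.48
C ∧ D = min(a, b) on (0.13, 0.33) = 0.13
(¬B ∨ A) ∧ (C ∧ D) = min(a, b) on (0.48, 0.13) = 0.13
B ∧ C = min(a, b) on (0.52, 0.13) = 0.13
¬D = 1 − 0.33 = 0.67
(B ∧ C) ∨ ¬D = max(a, b) on (0.13, 0.67) = 0.67
¬((B ∧ C) ∨ ¬D) = 1 − 0.67 = 0.33
((¬B ∨ A) ∧ (C ∧ D)) ∧ ¬((B ∧ C) ∨ ¬D) = min(a, b) on (0.13, 0.33) = 0.13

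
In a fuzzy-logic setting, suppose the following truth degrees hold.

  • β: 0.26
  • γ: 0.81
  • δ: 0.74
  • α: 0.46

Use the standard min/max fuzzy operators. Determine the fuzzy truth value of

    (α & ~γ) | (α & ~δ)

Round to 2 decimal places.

0.26

~γ = 1 − 0.81 = 0.19
α & ~γ = min(a, b) on (0.46, 0.19) = 0.19
~δ = 1 − 0.74 = 0.26
α & ~δ = min(a, b) on (0.46, 0.26) = 0.26
(α & ~γ) | (α & ~δ) = max(a, b) on (0.19, 0.26) = 0.26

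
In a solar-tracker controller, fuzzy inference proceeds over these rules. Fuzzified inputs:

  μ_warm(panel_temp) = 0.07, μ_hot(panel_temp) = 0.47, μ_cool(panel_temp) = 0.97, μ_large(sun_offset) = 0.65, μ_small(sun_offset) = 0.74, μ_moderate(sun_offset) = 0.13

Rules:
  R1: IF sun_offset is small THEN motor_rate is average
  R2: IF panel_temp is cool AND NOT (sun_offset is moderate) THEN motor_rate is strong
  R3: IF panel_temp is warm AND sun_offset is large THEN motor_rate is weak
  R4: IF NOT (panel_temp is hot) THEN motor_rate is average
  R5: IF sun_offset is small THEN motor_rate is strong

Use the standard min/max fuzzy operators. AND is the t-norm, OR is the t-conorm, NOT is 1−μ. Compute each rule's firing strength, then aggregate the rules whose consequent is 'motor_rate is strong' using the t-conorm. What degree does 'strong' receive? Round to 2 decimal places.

0.87

R1: small=0.74 → w = 0.74
R2: cool=0.97, ¬moderate=1−0.13=0.87; AND[min(a, b)] → w = 0.87
R3: warm=0.07, large=0.65; AND[min(a, b)] → w = 0.07
R4: ¬hot=1−0.47=0.53 → w = 0.53
R5: small=0.74 → w = 0.74
Rules with consequent 'strong': {R2, R5} → strengths 0.87, 0.74
Aggregate via t-conorm [max(a, b)]: 0.87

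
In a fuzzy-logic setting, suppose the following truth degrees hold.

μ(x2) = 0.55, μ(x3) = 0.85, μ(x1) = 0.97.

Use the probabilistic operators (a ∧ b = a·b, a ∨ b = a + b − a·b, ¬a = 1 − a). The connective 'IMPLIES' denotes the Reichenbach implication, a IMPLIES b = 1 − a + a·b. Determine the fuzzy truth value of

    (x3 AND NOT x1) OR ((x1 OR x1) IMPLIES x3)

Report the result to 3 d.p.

0.854

NOT x1 = 1 − 0.9700 = 0.0300
x3 AND NOT x1 = a·b on (0.8500, 0.0300) = 0.0255
x1 OR x1 = a + b − a·b on (0.9700, 0.9700) = 0.9991
(x1 OR x1) IMPLIES x3  [Reichenbach: 1 − a + a·b] with a=0.9991, b=0.8500 → 0.8501
(x3 AND NOT x1) OR ((x1 OR x1) IMPLIES x3) = a + b − a·b on (0.0255, 0.8501) = 0.8540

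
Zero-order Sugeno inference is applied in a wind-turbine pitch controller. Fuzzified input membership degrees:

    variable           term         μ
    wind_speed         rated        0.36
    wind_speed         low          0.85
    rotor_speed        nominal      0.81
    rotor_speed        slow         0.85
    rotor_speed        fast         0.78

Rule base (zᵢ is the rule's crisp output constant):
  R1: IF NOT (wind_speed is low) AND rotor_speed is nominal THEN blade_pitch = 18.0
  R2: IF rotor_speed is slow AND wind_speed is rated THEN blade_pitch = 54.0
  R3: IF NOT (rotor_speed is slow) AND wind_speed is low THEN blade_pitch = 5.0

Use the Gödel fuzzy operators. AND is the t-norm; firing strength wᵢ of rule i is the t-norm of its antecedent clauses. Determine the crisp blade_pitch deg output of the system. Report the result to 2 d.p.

34.68

R1 (z=18.0): ¬low=1−0.85=0.15, nominal=0.81; AND[min(a, b)] → w = 0.15
R2 (z=54.0): slow=0.85, rated=0.36; AND[min(a, b)] → w = 0.36
R3 (z=5.0): ¬slow=1−0.85=0.15, low=0.85; AND[min(a, b)] → w = 0.15
Weighted average = (0.15·18.0 + 0.36·54.0 + 0.15·5.0) / (0.15 + 0.36 + 0.15)
  = 22.8900 / 0.6600 = 34.68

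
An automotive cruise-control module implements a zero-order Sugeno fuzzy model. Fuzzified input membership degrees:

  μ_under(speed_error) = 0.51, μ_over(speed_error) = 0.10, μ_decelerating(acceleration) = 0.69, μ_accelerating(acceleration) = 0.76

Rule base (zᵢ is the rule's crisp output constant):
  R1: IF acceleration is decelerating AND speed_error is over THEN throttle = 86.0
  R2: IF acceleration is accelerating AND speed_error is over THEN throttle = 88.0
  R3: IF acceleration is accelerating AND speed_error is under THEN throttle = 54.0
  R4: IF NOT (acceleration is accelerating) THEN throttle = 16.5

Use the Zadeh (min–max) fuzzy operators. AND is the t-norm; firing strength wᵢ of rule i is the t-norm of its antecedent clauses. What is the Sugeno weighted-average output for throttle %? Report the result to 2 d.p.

R1 (z=86.0): decelerating=0.69, over=0.10; AND[min(a, b)] → w = 0.10
R2 (z=88.0): accelerating=0.76, over=0.10; AND[min(a, b)] → w = 0.10
R3 (z=54.0): accelerating=0.76, under=0.51; AND[min(a, b)] → w = 0.51
R4 (z=16.5): ¬accelerating=1−0.76=0.24 → w = 0.24
Weighted average = (0.10·86.0 + 0.10·88.0 + 0.51·54.0 + 0.24·16.5) / (0.10 + 0.10 + 0.51 + 0.24)
  = 48.9000 / 0.9500 = 51.47

51.47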